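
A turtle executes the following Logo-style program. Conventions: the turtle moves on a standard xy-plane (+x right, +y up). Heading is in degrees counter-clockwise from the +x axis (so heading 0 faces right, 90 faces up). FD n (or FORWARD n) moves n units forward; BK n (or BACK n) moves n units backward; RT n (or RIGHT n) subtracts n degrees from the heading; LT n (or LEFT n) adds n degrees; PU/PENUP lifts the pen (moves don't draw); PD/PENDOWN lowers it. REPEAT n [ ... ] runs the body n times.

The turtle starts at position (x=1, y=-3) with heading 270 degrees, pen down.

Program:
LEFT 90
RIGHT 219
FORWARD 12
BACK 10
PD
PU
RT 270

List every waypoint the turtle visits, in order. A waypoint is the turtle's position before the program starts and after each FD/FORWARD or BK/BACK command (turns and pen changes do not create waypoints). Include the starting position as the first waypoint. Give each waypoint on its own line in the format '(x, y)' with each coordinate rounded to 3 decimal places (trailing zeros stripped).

Executing turtle program step by step:
Start: pos=(1,-3), heading=270, pen down
LT 90: heading 270 -> 0
RT 219: heading 0 -> 141
FD 12: (1,-3) -> (-8.326,4.552) [heading=141, draw]
BK 10: (-8.326,4.552) -> (-0.554,-1.741) [heading=141, draw]
PD: pen down
PU: pen up
RT 270: heading 141 -> 231
Final: pos=(-0.554,-1.741), heading=231, 2 segment(s) drawn
Waypoints (3 total):
(1, -3)
(-8.326, 4.552)
(-0.554, -1.741)

Answer: (1, -3)
(-8.326, 4.552)
(-0.554, -1.741)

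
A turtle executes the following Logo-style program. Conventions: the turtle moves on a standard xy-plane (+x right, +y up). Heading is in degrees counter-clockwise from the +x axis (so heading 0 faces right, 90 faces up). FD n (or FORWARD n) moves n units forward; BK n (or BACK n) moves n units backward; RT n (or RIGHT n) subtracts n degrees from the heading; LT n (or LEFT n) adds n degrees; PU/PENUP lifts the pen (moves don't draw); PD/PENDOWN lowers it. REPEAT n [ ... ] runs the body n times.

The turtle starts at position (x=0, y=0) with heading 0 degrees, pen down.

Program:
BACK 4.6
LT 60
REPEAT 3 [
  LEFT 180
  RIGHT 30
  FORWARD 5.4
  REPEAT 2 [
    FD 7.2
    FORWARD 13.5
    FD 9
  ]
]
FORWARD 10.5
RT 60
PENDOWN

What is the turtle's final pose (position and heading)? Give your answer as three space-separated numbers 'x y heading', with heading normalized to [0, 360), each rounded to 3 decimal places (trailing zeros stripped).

Answer: -61.13 5.25 90

Derivation:
Executing turtle program step by step:
Start: pos=(0,0), heading=0, pen down
BK 4.6: (0,0) -> (-4.6,0) [heading=0, draw]
LT 60: heading 0 -> 60
REPEAT 3 [
  -- iteration 1/3 --
  LT 180: heading 60 -> 240
  RT 30: heading 240 -> 210
  FD 5.4: (-4.6,0) -> (-9.277,-2.7) [heading=210, draw]
  REPEAT 2 [
    -- iteration 1/2 --
    FD 7.2: (-9.277,-2.7) -> (-15.512,-6.3) [heading=210, draw]
    FD 13.5: (-15.512,-6.3) -> (-27.203,-13.05) [heading=210, draw]
    FD 9: (-27.203,-13.05) -> (-34.997,-17.55) [heading=210, draw]
    -- iteration 2/2 --
    FD 7.2: (-34.997,-17.55) -> (-41.233,-21.15) [heading=210, draw]
    FD 13.5: (-41.233,-21.15) -> (-52.924,-27.9) [heading=210, draw]
    FD 9: (-52.924,-27.9) -> (-60.718,-32.4) [heading=210, draw]
  ]
  -- iteration 2/3 --
  LT 180: heading 210 -> 30
  RT 30: heading 30 -> 0
  FD 5.4: (-60.718,-32.4) -> (-55.318,-32.4) [heading=0, draw]
  REPEAT 2 [
    -- iteration 1/2 --
    FD 7.2: (-55.318,-32.4) -> (-48.118,-32.4) [heading=0, draw]
    FD 13.5: (-48.118,-32.4) -> (-34.618,-32.4) [heading=0, draw]
    FD 9: (-34.618,-32.4) -> (-25.618,-32.4) [heading=0, draw]
    -- iteration 2/2 --
    FD 7.2: (-25.618,-32.4) -> (-18.418,-32.4) [heading=0, draw]
    FD 13.5: (-18.418,-32.4) -> (-4.918,-32.4) [heading=0, draw]
    FD 9: (-4.918,-32.4) -> (4.082,-32.4) [heading=0, draw]
  ]
  -- iteration 3/3 --
  LT 180: heading 0 -> 180
  RT 30: heading 180 -> 150
  FD 5.4: (4.082,-32.4) -> (-0.595,-29.7) [heading=150, draw]
  REPEAT 2 [
    -- iteration 1/2 --
    FD 7.2: (-0.595,-29.7) -> (-6.83,-26.1) [heading=150, draw]
    FD 13.5: (-6.83,-26.1) -> (-18.522,-19.35) [heading=150, draw]
    FD 9: (-18.522,-19.35) -> (-26.316,-14.85) [heading=150, draw]
    -- iteration 2/2 --
    FD 7.2: (-26.316,-14.85) -> (-32.551,-11.25) [heading=150, draw]
    FD 13.5: (-32.551,-11.25) -> (-44.243,-4.5) [heading=150, draw]
    FD 9: (-44.243,-4.5) -> (-52.037,0) [heading=150, draw]
  ]
]
FD 10.5: (-52.037,0) -> (-61.13,5.25) [heading=150, draw]
RT 60: heading 150 -> 90
PD: pen down
Final: pos=(-61.13,5.25), heading=90, 23 segment(s) drawn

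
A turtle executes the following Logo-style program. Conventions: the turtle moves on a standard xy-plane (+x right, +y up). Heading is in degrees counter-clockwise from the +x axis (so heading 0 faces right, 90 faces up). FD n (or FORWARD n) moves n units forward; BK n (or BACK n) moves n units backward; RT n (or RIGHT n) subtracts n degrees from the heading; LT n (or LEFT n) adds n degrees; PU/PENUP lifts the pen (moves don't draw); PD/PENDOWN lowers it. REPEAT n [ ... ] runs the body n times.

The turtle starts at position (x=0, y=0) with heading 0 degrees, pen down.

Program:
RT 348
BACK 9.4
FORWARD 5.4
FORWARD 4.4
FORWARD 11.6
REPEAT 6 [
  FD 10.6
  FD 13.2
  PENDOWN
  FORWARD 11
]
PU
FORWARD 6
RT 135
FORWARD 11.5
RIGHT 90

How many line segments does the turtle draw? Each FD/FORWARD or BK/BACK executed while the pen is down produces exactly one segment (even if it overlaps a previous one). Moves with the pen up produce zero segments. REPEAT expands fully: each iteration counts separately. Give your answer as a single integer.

Executing turtle program step by step:
Start: pos=(0,0), heading=0, pen down
RT 348: heading 0 -> 12
BK 9.4: (0,0) -> (-9.195,-1.954) [heading=12, draw]
FD 5.4: (-9.195,-1.954) -> (-3.913,-0.832) [heading=12, draw]
FD 4.4: (-3.913,-0.832) -> (0.391,0.083) [heading=12, draw]
FD 11.6: (0.391,0.083) -> (11.738,2.495) [heading=12, draw]
REPEAT 6 [
  -- iteration 1/6 --
  FD 10.6: (11.738,2.495) -> (22.106,4.699) [heading=12, draw]
  FD 13.2: (22.106,4.699) -> (35.018,7.443) [heading=12, draw]
  PD: pen down
  FD 11: (35.018,7.443) -> (45.777,9.73) [heading=12, draw]
  -- iteration 2/6 --
  FD 10.6: (45.777,9.73) -> (56.146,11.934) [heading=12, draw]
  FD 13.2: (56.146,11.934) -> (69.057,14.679) [heading=12, draw]
  PD: pen down
  FD 11: (69.057,14.679) -> (79.817,16.966) [heading=12, draw]
  -- iteration 3/6 --
  FD 10.6: (79.817,16.966) -> (90.185,19.169) [heading=12, draw]
  FD 13.2: (90.185,19.169) -> (103.097,21.914) [heading=12, draw]
  PD: pen down
  FD 11: (103.097,21.914) -> (113.856,24.201) [heading=12, draw]
  -- iteration 4/6 --
  FD 10.6: (113.856,24.201) -> (124.225,26.405) [heading=12, draw]
  FD 13.2: (124.225,26.405) -> (137.136,29.149) [heading=12, draw]
  PD: pen down
  FD 11: (137.136,29.149) -> (147.896,31.436) [heading=12, draw]
  -- iteration 5/6 --
  FD 10.6: (147.896,31.436) -> (158.264,33.64) [heading=12, draw]
  FD 13.2: (158.264,33.64) -> (171.176,36.385) [heading=12, draw]
  PD: pen down
  FD 11: (171.176,36.385) -> (181.935,38.672) [heading=12, draw]
  -- iteration 6/6 --
  FD 10.6: (181.935,38.672) -> (192.304,40.875) [heading=12, draw]
  FD 13.2: (192.304,40.875) -> (205.215,43.62) [heading=12, draw]
  PD: pen down
  FD 11: (205.215,43.62) -> (215.975,45.907) [heading=12, draw]
]
PU: pen up
FD 6: (215.975,45.907) -> (221.844,47.154) [heading=12, move]
RT 135: heading 12 -> 237
FD 11.5: (221.844,47.154) -> (215.581,37.51) [heading=237, move]
RT 90: heading 237 -> 147
Final: pos=(215.581,37.51), heading=147, 22 segment(s) drawn
Segments drawn: 22

Answer: 22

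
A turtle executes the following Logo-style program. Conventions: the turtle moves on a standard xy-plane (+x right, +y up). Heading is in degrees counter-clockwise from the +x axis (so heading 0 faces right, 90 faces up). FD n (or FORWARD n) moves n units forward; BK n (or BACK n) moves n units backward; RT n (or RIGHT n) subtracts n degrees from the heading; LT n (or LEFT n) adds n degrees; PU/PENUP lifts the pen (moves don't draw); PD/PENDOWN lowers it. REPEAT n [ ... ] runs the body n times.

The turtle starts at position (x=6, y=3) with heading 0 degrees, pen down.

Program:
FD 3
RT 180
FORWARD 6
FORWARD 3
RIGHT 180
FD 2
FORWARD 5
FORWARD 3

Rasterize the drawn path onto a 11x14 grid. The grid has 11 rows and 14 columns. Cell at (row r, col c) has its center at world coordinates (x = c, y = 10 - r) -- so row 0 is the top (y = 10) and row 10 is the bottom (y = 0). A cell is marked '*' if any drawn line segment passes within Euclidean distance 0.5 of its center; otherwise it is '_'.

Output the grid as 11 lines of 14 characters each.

Segment 0: (6,3) -> (9,3)
Segment 1: (9,3) -> (3,3)
Segment 2: (3,3) -> (0,3)
Segment 3: (0,3) -> (2,3)
Segment 4: (2,3) -> (7,3)
Segment 5: (7,3) -> (10,3)

Answer: ______________
______________
______________
______________
______________
______________
______________
***********___
______________
______________
______________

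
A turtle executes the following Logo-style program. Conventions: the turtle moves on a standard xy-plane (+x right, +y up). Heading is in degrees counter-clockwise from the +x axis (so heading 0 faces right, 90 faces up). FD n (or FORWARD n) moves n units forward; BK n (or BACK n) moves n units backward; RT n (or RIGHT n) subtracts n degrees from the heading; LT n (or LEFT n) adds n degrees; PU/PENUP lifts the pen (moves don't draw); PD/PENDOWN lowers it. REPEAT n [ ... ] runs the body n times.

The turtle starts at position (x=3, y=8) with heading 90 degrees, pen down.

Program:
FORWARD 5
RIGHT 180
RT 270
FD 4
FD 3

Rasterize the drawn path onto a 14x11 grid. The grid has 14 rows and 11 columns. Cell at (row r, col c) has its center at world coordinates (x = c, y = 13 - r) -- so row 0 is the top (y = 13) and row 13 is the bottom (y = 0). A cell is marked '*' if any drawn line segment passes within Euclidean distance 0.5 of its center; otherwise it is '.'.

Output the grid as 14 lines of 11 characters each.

Segment 0: (3,8) -> (3,13)
Segment 1: (3,13) -> (7,13)
Segment 2: (7,13) -> (10,13)

Answer: ...********
...*.......
...*.......
...*.......
...*.......
...*.......
...........
...........
...........
...........
...........
...........
...........
...........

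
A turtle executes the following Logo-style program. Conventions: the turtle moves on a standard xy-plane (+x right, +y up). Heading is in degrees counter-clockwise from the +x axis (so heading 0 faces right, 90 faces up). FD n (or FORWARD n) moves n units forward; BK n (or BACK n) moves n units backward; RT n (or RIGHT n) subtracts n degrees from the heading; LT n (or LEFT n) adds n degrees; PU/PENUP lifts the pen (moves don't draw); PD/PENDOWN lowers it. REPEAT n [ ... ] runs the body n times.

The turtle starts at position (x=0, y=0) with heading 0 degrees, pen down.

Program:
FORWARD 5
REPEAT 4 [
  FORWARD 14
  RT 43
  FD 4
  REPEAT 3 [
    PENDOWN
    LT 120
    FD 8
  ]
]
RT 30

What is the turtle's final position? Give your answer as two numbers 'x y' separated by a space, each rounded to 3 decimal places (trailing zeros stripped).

Answer: 18.131 -44.777

Derivation:
Executing turtle program step by step:
Start: pos=(0,0), heading=0, pen down
FD 5: (0,0) -> (5,0) [heading=0, draw]
REPEAT 4 [
  -- iteration 1/4 --
  FD 14: (5,0) -> (19,0) [heading=0, draw]
  RT 43: heading 0 -> 317
  FD 4: (19,0) -> (21.925,-2.728) [heading=317, draw]
  REPEAT 3 [
    -- iteration 1/3 --
    PD: pen down
    LT 120: heading 317 -> 77
    FD 8: (21.925,-2.728) -> (23.725,5.067) [heading=77, draw]
    -- iteration 2/3 --
    PD: pen down
    LT 120: heading 77 -> 197
    FD 8: (23.725,5.067) -> (16.075,2.728) [heading=197, draw]
    -- iteration 3/3 --
    PD: pen down
    LT 120: heading 197 -> 317
    FD 8: (16.075,2.728) -> (21.925,-2.728) [heading=317, draw]
  ]
  -- iteration 2/4 --
  FD 14: (21.925,-2.728) -> (32.164,-12.276) [heading=317, draw]
  RT 43: heading 317 -> 274
  FD 4: (32.164,-12.276) -> (32.443,-16.266) [heading=274, draw]
  REPEAT 3 [
    -- iteration 1/3 --
    PD: pen down
    LT 120: heading 274 -> 34
    FD 8: (32.443,-16.266) -> (39.076,-11.793) [heading=34, draw]
    -- iteration 2/3 --
    PD: pen down
    LT 120: heading 34 -> 154
    FD 8: (39.076,-11.793) -> (31.885,-8.286) [heading=154, draw]
    -- iteration 3/3 --
    PD: pen down
    LT 120: heading 154 -> 274
    FD 8: (31.885,-8.286) -> (32.443,-16.266) [heading=274, draw]
  ]
  -- iteration 3/4 --
  FD 14: (32.443,-16.266) -> (33.42,-30.232) [heading=274, draw]
  RT 43: heading 274 -> 231
  FD 4: (33.42,-30.232) -> (30.903,-33.341) [heading=231, draw]
  REPEAT 3 [
    -- iteration 1/3 --
    PD: pen down
    LT 120: heading 231 -> 351
    FD 8: (30.903,-33.341) -> (38.804,-34.592) [heading=351, draw]
    -- iteration 2/3 --
    PD: pen down
    LT 120: heading 351 -> 111
    FD 8: (38.804,-34.592) -> (35.937,-27.124) [heading=111, draw]
    -- iteration 3/3 --
    PD: pen down
    LT 120: heading 111 -> 231
    FD 8: (35.937,-27.124) -> (30.903,-33.341) [heading=231, draw]
  ]
  -- iteration 4/4 --
  FD 14: (30.903,-33.341) -> (22.092,-44.221) [heading=231, draw]
  RT 43: heading 231 -> 188
  FD 4: (22.092,-44.221) -> (18.131,-44.777) [heading=188, draw]
  REPEAT 3 [
    -- iteration 1/3 --
    PD: pen down
    LT 120: heading 188 -> 308
    FD 8: (18.131,-44.777) -> (23.056,-51.082) [heading=308, draw]
    -- iteration 2/3 --
    PD: pen down
    LT 120: heading 308 -> 68
    FD 8: (23.056,-51.082) -> (26.053,-43.664) [heading=68, draw]
    -- iteration 3/3 --
    PD: pen down
    LT 120: heading 68 -> 188
    FD 8: (26.053,-43.664) -> (18.131,-44.777) [heading=188, draw]
  ]
]
RT 30: heading 188 -> 158
Final: pos=(18.131,-44.777), heading=158, 21 segment(s) drawn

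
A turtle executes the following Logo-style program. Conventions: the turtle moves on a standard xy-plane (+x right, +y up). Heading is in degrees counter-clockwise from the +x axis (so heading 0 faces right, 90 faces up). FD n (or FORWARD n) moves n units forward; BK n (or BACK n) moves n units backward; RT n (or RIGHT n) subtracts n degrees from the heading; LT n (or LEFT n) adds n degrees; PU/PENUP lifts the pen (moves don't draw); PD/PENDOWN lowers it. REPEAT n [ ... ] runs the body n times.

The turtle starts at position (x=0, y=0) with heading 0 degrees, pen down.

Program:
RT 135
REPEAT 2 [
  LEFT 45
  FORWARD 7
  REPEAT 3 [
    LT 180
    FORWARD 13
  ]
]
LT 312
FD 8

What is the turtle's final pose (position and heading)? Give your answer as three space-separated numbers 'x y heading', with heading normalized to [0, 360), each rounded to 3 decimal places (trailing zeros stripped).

Answer: 3.824 -6.232 267

Derivation:
Executing turtle program step by step:
Start: pos=(0,0), heading=0, pen down
RT 135: heading 0 -> 225
REPEAT 2 [
  -- iteration 1/2 --
  LT 45: heading 225 -> 270
  FD 7: (0,0) -> (0,-7) [heading=270, draw]
  REPEAT 3 [
    -- iteration 1/3 --
    LT 180: heading 270 -> 90
    FD 13: (0,-7) -> (0,6) [heading=90, draw]
    -- iteration 2/3 --
    LT 180: heading 90 -> 270
    FD 13: (0,6) -> (0,-7) [heading=270, draw]
    -- iteration 3/3 --
    LT 180: heading 270 -> 90
    FD 13: (0,-7) -> (0,6) [heading=90, draw]
  ]
  -- iteration 2/2 --
  LT 45: heading 90 -> 135
  FD 7: (0,6) -> (-4.95,10.95) [heading=135, draw]
  REPEAT 3 [
    -- iteration 1/3 --
    LT 180: heading 135 -> 315
    FD 13: (-4.95,10.95) -> (4.243,1.757) [heading=315, draw]
    -- iteration 2/3 --
    LT 180: heading 315 -> 135
    FD 13: (4.243,1.757) -> (-4.95,10.95) [heading=135, draw]
    -- iteration 3/3 --
    LT 180: heading 135 -> 315
    FD 13: (-4.95,10.95) -> (4.243,1.757) [heading=315, draw]
  ]
]
LT 312: heading 315 -> 267
FD 8: (4.243,1.757) -> (3.824,-6.232) [heading=267, draw]
Final: pos=(3.824,-6.232), heading=267, 9 segment(s) drawn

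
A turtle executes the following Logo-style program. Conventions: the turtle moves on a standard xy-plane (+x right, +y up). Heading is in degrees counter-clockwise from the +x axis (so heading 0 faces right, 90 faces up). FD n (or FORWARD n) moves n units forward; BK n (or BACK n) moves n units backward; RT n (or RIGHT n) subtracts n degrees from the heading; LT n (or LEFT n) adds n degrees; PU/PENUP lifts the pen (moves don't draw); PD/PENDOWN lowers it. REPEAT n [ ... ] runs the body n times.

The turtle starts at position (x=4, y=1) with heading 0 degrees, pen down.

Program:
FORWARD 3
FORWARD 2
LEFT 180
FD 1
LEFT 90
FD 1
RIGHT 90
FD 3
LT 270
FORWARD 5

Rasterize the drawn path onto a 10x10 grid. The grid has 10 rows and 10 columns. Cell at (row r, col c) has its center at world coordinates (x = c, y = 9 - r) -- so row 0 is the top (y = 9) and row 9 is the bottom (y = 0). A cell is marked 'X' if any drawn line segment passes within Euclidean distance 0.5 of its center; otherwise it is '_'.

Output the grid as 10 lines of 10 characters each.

Segment 0: (4,1) -> (7,1)
Segment 1: (7,1) -> (9,1)
Segment 2: (9,1) -> (8,1)
Segment 3: (8,1) -> (8,0)
Segment 4: (8,0) -> (5,0)
Segment 5: (5,0) -> (5,5)

Answer: __________
__________
__________
__________
_____X____
_____X____
_____X____
_____X____
____XXXXXX
_____XXXX_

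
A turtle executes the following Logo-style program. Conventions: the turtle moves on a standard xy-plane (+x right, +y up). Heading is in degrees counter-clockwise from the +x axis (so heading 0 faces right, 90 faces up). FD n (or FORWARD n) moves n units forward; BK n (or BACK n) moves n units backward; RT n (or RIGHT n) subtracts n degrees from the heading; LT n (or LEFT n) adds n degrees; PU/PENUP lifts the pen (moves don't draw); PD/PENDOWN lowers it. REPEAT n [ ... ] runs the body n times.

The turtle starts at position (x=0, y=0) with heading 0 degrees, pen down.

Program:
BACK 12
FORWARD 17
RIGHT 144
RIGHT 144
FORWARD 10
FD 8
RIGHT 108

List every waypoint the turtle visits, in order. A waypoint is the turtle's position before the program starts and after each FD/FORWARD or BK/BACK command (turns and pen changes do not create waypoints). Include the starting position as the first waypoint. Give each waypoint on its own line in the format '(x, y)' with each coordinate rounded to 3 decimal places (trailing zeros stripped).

Answer: (0, 0)
(-12, 0)
(5, 0)
(8.09, 9.511)
(10.562, 17.119)

Derivation:
Executing turtle program step by step:
Start: pos=(0,0), heading=0, pen down
BK 12: (0,0) -> (-12,0) [heading=0, draw]
FD 17: (-12,0) -> (5,0) [heading=0, draw]
RT 144: heading 0 -> 216
RT 144: heading 216 -> 72
FD 10: (5,0) -> (8.09,9.511) [heading=72, draw]
FD 8: (8.09,9.511) -> (10.562,17.119) [heading=72, draw]
RT 108: heading 72 -> 324
Final: pos=(10.562,17.119), heading=324, 4 segment(s) drawn
Waypoints (5 total):
(0, 0)
(-12, 0)
(5, 0)
(8.09, 9.511)
(10.562, 17.119)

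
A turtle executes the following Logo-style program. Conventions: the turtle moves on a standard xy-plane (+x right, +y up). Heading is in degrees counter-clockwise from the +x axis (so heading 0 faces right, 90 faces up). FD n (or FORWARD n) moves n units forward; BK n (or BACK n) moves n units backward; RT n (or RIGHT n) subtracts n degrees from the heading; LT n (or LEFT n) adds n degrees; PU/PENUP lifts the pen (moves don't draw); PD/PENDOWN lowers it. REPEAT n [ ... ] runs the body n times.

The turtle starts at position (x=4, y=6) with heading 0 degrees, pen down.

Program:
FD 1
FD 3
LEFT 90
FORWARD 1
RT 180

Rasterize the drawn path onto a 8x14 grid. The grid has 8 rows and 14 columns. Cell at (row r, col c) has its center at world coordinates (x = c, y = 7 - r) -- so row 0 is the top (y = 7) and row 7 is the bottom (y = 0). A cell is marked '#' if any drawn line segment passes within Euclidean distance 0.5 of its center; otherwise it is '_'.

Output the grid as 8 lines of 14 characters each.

Answer: ________#_____
____#####_____
______________
______________
______________
______________
______________
______________

Derivation:
Segment 0: (4,6) -> (5,6)
Segment 1: (5,6) -> (8,6)
Segment 2: (8,6) -> (8,7)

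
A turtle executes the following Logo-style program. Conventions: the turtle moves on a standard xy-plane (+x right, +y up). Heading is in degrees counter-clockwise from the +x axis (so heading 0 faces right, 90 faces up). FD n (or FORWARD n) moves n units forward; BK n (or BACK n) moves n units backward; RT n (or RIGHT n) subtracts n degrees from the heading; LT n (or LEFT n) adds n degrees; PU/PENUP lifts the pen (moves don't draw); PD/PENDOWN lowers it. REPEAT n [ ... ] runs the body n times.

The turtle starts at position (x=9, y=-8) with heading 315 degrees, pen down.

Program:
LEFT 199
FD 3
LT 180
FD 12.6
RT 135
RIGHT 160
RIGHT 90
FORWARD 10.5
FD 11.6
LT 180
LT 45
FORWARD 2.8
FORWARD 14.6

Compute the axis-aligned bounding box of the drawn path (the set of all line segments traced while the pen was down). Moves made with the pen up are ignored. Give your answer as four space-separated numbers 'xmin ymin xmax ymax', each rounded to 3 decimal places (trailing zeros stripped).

Answer: 6.304 -29.383 31.536 -6.685

Derivation:
Executing turtle program step by step:
Start: pos=(9,-8), heading=315, pen down
LT 199: heading 315 -> 154
FD 3: (9,-8) -> (6.304,-6.685) [heading=154, draw]
LT 180: heading 154 -> 334
FD 12.6: (6.304,-6.685) -> (17.628,-12.208) [heading=334, draw]
RT 135: heading 334 -> 199
RT 160: heading 199 -> 39
RT 90: heading 39 -> 309
FD 10.5: (17.628,-12.208) -> (24.236,-20.368) [heading=309, draw]
FD 11.6: (24.236,-20.368) -> (31.536,-29.383) [heading=309, draw]
LT 180: heading 309 -> 129
LT 45: heading 129 -> 174
FD 2.8: (31.536,-29.383) -> (28.752,-29.091) [heading=174, draw]
FD 14.6: (28.752,-29.091) -> (14.232,-27.564) [heading=174, draw]
Final: pos=(14.232,-27.564), heading=174, 6 segment(s) drawn

Segment endpoints: x in {6.304, 9, 14.232, 17.628, 24.236, 28.752, 31.536}, y in {-29.383, -29.091, -27.564, -20.368, -12.208, -8, -6.685}
xmin=6.304, ymin=-29.383, xmax=31.536, ymax=-6.685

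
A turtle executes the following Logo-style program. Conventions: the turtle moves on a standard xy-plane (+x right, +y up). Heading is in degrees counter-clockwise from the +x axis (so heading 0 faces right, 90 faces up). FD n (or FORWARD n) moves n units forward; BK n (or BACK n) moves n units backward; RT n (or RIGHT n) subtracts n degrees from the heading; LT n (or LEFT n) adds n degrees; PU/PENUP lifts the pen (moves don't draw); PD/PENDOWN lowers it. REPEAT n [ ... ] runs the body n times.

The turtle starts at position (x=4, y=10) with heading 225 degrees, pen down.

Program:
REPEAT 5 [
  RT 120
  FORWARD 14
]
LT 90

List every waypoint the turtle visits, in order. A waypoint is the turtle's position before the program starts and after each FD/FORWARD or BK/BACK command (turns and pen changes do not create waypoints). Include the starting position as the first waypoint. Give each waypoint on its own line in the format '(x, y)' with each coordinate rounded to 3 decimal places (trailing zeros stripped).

Executing turtle program step by step:
Start: pos=(4,10), heading=225, pen down
REPEAT 5 [
  -- iteration 1/5 --
  RT 120: heading 225 -> 105
  FD 14: (4,10) -> (0.377,23.523) [heading=105, draw]
  -- iteration 2/5 --
  RT 120: heading 105 -> 345
  FD 14: (0.377,23.523) -> (13.899,19.899) [heading=345, draw]
  -- iteration 3/5 --
  RT 120: heading 345 -> 225
  FD 14: (13.899,19.899) -> (4,10) [heading=225, draw]
  -- iteration 4/5 --
  RT 120: heading 225 -> 105
  FD 14: (4,10) -> (0.377,23.523) [heading=105, draw]
  -- iteration 5/5 --
  RT 120: heading 105 -> 345
  FD 14: (0.377,23.523) -> (13.899,19.899) [heading=345, draw]
]
LT 90: heading 345 -> 75
Final: pos=(13.899,19.899), heading=75, 5 segment(s) drawn
Waypoints (6 total):
(4, 10)
(0.377, 23.523)
(13.899, 19.899)
(4, 10)
(0.377, 23.523)
(13.899, 19.899)

Answer: (4, 10)
(0.377, 23.523)
(13.899, 19.899)
(4, 10)
(0.377, 23.523)
(13.899, 19.899)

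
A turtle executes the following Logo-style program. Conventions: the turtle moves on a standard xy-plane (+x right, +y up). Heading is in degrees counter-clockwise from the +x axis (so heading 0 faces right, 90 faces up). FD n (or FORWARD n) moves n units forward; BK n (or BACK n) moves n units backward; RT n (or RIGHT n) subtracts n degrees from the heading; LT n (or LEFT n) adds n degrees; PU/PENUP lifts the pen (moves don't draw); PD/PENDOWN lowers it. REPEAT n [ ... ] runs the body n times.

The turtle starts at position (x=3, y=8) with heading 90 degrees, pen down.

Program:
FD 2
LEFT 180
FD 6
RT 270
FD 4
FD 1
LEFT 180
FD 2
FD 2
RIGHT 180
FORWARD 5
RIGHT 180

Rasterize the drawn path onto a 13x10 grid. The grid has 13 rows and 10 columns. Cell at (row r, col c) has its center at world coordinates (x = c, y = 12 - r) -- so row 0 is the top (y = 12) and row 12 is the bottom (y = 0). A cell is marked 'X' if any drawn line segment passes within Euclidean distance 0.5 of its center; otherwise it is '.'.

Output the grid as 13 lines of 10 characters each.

Answer: ..........
..........
...X......
...X......
...X......
...X......
...X......
...X......
...XXXXXXX
..........
..........
..........
..........

Derivation:
Segment 0: (3,8) -> (3,10)
Segment 1: (3,10) -> (3,4)
Segment 2: (3,4) -> (7,4)
Segment 3: (7,4) -> (8,4)
Segment 4: (8,4) -> (6,4)
Segment 5: (6,4) -> (4,4)
Segment 6: (4,4) -> (9,4)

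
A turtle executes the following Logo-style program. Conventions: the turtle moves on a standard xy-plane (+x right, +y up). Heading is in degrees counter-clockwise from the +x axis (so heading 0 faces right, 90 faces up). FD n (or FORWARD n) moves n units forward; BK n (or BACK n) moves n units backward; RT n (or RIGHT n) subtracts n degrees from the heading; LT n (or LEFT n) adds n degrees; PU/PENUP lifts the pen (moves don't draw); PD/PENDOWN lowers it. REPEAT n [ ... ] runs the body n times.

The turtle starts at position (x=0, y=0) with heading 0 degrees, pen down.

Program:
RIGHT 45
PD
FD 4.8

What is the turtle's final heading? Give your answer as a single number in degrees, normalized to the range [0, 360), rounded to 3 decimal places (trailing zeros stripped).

Answer: 315

Derivation:
Executing turtle program step by step:
Start: pos=(0,0), heading=0, pen down
RT 45: heading 0 -> 315
PD: pen down
FD 4.8: (0,0) -> (3.394,-3.394) [heading=315, draw]
Final: pos=(3.394,-3.394), heading=315, 1 segment(s) drawn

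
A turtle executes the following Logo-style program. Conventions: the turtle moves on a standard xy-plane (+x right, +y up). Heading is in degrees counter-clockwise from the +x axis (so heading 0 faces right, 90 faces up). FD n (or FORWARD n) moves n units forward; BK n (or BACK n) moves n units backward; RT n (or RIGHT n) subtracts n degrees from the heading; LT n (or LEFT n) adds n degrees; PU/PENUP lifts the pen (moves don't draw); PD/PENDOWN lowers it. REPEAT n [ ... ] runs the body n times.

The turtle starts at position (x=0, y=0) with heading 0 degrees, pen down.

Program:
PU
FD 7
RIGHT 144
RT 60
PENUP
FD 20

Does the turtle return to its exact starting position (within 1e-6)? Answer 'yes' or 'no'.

Executing turtle program step by step:
Start: pos=(0,0), heading=0, pen down
PU: pen up
FD 7: (0,0) -> (7,0) [heading=0, move]
RT 144: heading 0 -> 216
RT 60: heading 216 -> 156
PU: pen up
FD 20: (7,0) -> (-11.271,8.135) [heading=156, move]
Final: pos=(-11.271,8.135), heading=156, 0 segment(s) drawn

Start position: (0, 0)
Final position: (-11.271, 8.135)
Distance = 13.9; >= 1e-6 -> NOT closed

Answer: no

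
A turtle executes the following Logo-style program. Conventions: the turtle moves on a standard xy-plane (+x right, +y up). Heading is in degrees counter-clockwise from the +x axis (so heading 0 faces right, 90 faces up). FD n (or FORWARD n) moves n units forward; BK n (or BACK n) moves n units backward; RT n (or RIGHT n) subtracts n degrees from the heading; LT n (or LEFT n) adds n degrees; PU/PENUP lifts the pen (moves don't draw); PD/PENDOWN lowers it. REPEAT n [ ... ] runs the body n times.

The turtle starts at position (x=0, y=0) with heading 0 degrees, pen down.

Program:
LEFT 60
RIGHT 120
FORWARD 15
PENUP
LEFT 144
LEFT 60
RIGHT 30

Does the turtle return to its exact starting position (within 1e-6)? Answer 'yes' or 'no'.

Executing turtle program step by step:
Start: pos=(0,0), heading=0, pen down
LT 60: heading 0 -> 60
RT 120: heading 60 -> 300
FD 15: (0,0) -> (7.5,-12.99) [heading=300, draw]
PU: pen up
LT 144: heading 300 -> 84
LT 60: heading 84 -> 144
RT 30: heading 144 -> 114
Final: pos=(7.5,-12.99), heading=114, 1 segment(s) drawn

Start position: (0, 0)
Final position: (7.5, -12.99)
Distance = 15; >= 1e-6 -> NOT closed

Answer: no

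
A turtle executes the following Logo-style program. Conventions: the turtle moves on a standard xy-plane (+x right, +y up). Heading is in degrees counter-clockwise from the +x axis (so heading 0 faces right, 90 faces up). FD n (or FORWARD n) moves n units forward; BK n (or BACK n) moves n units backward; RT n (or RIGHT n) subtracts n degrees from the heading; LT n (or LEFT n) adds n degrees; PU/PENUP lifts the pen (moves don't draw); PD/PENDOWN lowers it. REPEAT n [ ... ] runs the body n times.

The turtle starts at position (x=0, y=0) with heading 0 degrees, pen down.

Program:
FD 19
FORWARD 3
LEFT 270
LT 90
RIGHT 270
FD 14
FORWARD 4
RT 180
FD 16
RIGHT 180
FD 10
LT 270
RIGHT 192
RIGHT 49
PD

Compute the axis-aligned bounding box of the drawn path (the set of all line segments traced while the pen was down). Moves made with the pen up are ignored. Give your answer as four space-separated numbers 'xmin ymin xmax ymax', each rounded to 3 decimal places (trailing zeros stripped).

Answer: 0 0 22 18

Derivation:
Executing turtle program step by step:
Start: pos=(0,0), heading=0, pen down
FD 19: (0,0) -> (19,0) [heading=0, draw]
FD 3: (19,0) -> (22,0) [heading=0, draw]
LT 270: heading 0 -> 270
LT 90: heading 270 -> 0
RT 270: heading 0 -> 90
FD 14: (22,0) -> (22,14) [heading=90, draw]
FD 4: (22,14) -> (22,18) [heading=90, draw]
RT 180: heading 90 -> 270
FD 16: (22,18) -> (22,2) [heading=270, draw]
RT 180: heading 270 -> 90
FD 10: (22,2) -> (22,12) [heading=90, draw]
LT 270: heading 90 -> 0
RT 192: heading 0 -> 168
RT 49: heading 168 -> 119
PD: pen down
Final: pos=(22,12), heading=119, 6 segment(s) drawn

Segment endpoints: x in {0, 19, 22, 22}, y in {0, 2, 12, 14, 18}
xmin=0, ymin=0, xmax=22, ymax=18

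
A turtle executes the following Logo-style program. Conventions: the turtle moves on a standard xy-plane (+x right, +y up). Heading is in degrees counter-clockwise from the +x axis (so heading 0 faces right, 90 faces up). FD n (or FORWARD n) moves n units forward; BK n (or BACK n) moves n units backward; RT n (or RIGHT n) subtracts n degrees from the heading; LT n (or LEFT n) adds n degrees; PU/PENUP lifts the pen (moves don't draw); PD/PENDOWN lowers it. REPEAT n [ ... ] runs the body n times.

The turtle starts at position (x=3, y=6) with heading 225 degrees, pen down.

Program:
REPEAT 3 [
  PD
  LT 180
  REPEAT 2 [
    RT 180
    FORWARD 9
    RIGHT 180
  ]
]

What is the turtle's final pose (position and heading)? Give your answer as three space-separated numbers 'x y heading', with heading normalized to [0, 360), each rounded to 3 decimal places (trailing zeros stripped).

Executing turtle program step by step:
Start: pos=(3,6), heading=225, pen down
REPEAT 3 [
  -- iteration 1/3 --
  PD: pen down
  LT 180: heading 225 -> 45
  REPEAT 2 [
    -- iteration 1/2 --
    RT 180: heading 45 -> 225
    FD 9: (3,6) -> (-3.364,-0.364) [heading=225, draw]
    RT 180: heading 225 -> 45
    -- iteration 2/2 --
    RT 180: heading 45 -> 225
    FD 9: (-3.364,-0.364) -> (-9.728,-6.728) [heading=225, draw]
    RT 180: heading 225 -> 45
  ]
  -- iteration 2/3 --
  PD: pen down
  LT 180: heading 45 -> 225
  REPEAT 2 [
    -- iteration 1/2 --
    RT 180: heading 225 -> 45
    FD 9: (-9.728,-6.728) -> (-3.364,-0.364) [heading=45, draw]
    RT 180: heading 45 -> 225
    -- iteration 2/2 --
    RT 180: heading 225 -> 45
    FD 9: (-3.364,-0.364) -> (3,6) [heading=45, draw]
    RT 180: heading 45 -> 225
  ]
  -- iteration 3/3 --
  PD: pen down
  LT 180: heading 225 -> 45
  REPEAT 2 [
    -- iteration 1/2 --
    RT 180: heading 45 -> 225
    FD 9: (3,6) -> (-3.364,-0.364) [heading=225, draw]
    RT 180: heading 225 -> 45
    -- iteration 2/2 --
    RT 180: heading 45 -> 225
    FD 9: (-3.364,-0.364) -> (-9.728,-6.728) [heading=225, draw]
    RT 180: heading 225 -> 45
  ]
]
Final: pos=(-9.728,-6.728), heading=45, 6 segment(s) drawn

Answer: -9.728 -6.728 45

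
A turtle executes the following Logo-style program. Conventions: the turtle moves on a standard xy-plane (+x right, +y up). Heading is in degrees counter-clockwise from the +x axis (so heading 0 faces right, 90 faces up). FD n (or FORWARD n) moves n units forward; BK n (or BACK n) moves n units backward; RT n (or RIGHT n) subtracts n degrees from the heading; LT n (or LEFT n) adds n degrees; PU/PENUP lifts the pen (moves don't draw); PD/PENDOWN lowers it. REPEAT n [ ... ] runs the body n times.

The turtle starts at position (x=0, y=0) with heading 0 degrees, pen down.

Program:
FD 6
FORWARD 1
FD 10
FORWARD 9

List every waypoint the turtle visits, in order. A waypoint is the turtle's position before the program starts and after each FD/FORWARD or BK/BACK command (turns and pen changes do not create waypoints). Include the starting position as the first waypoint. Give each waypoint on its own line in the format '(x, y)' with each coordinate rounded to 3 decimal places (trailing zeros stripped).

Executing turtle program step by step:
Start: pos=(0,0), heading=0, pen down
FD 6: (0,0) -> (6,0) [heading=0, draw]
FD 1: (6,0) -> (7,0) [heading=0, draw]
FD 10: (7,0) -> (17,0) [heading=0, draw]
FD 9: (17,0) -> (26,0) [heading=0, draw]
Final: pos=(26,0), heading=0, 4 segment(s) drawn
Waypoints (5 total):
(0, 0)
(6, 0)
(7, 0)
(17, 0)
(26, 0)

Answer: (0, 0)
(6, 0)
(7, 0)
(17, 0)
(26, 0)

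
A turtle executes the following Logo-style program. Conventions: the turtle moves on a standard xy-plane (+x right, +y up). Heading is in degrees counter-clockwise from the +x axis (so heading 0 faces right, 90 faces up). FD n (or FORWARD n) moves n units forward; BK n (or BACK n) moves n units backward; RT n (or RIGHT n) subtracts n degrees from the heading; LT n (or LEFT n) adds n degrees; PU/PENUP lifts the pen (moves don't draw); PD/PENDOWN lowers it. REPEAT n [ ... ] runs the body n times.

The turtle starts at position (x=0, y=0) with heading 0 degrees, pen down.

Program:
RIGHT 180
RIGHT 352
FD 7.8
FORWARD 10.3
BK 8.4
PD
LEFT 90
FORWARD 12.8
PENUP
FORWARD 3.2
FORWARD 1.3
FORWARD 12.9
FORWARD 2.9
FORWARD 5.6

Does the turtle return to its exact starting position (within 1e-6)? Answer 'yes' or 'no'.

Answer: no

Derivation:
Executing turtle program step by step:
Start: pos=(0,0), heading=0, pen down
RT 180: heading 0 -> 180
RT 352: heading 180 -> 188
FD 7.8: (0,0) -> (-7.724,-1.086) [heading=188, draw]
FD 10.3: (-7.724,-1.086) -> (-17.924,-2.519) [heading=188, draw]
BK 8.4: (-17.924,-2.519) -> (-9.606,-1.35) [heading=188, draw]
PD: pen down
LT 90: heading 188 -> 278
FD 12.8: (-9.606,-1.35) -> (-7.824,-14.025) [heading=278, draw]
PU: pen up
FD 3.2: (-7.824,-14.025) -> (-7.379,-17.194) [heading=278, move]
FD 1.3: (-7.379,-17.194) -> (-7.198,-18.482) [heading=278, move]
FD 12.9: (-7.198,-18.482) -> (-5.403,-31.256) [heading=278, move]
FD 2.9: (-5.403,-31.256) -> (-4.999,-34.128) [heading=278, move]
FD 5.6: (-4.999,-34.128) -> (-4.22,-39.673) [heading=278, move]
Final: pos=(-4.22,-39.673), heading=278, 4 segment(s) drawn

Start position: (0, 0)
Final position: (-4.22, -39.673)
Distance = 39.897; >= 1e-6 -> NOT closed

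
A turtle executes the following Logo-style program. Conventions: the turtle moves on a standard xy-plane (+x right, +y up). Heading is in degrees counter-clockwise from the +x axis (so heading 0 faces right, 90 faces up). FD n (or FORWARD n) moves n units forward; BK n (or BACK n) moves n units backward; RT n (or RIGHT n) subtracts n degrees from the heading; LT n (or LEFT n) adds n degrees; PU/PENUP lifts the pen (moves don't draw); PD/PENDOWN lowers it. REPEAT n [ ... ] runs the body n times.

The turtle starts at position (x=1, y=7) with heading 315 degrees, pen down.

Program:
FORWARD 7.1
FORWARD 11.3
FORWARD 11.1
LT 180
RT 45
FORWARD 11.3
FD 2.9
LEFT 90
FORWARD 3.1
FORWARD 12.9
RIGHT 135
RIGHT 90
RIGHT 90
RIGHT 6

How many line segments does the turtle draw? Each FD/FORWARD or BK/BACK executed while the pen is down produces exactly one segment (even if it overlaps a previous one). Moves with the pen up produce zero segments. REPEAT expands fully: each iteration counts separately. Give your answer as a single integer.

Answer: 7

Derivation:
Executing turtle program step by step:
Start: pos=(1,7), heading=315, pen down
FD 7.1: (1,7) -> (6.02,1.98) [heading=315, draw]
FD 11.3: (6.02,1.98) -> (14.011,-6.011) [heading=315, draw]
FD 11.1: (14.011,-6.011) -> (21.86,-13.86) [heading=315, draw]
LT 180: heading 315 -> 135
RT 45: heading 135 -> 90
FD 11.3: (21.86,-13.86) -> (21.86,-2.56) [heading=90, draw]
FD 2.9: (21.86,-2.56) -> (21.86,0.34) [heading=90, draw]
LT 90: heading 90 -> 180
FD 3.1: (21.86,0.34) -> (18.76,0.34) [heading=180, draw]
FD 12.9: (18.76,0.34) -> (5.86,0.34) [heading=180, draw]
RT 135: heading 180 -> 45
RT 90: heading 45 -> 315
RT 90: heading 315 -> 225
RT 6: heading 225 -> 219
Final: pos=(5.86,0.34), heading=219, 7 segment(s) drawn
Segments drawn: 7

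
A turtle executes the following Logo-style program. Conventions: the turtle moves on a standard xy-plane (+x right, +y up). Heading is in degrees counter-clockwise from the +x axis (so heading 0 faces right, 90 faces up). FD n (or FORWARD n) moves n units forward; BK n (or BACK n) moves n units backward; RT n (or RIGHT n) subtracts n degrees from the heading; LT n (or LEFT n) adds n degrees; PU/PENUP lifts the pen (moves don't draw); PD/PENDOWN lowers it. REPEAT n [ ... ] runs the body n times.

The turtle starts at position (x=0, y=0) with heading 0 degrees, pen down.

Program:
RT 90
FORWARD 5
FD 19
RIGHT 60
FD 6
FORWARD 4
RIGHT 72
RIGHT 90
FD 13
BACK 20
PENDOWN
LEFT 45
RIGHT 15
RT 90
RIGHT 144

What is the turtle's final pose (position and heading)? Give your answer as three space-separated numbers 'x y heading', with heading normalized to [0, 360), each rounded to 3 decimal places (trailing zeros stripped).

Executing turtle program step by step:
Start: pos=(0,0), heading=0, pen down
RT 90: heading 0 -> 270
FD 5: (0,0) -> (0,-5) [heading=270, draw]
FD 19: (0,-5) -> (0,-24) [heading=270, draw]
RT 60: heading 270 -> 210
FD 6: (0,-24) -> (-5.196,-27) [heading=210, draw]
FD 4: (-5.196,-27) -> (-8.66,-29) [heading=210, draw]
RT 72: heading 210 -> 138
RT 90: heading 138 -> 48
FD 13: (-8.66,-29) -> (0.038,-19.339) [heading=48, draw]
BK 20: (0.038,-19.339) -> (-13.344,-34.202) [heading=48, draw]
PD: pen down
LT 45: heading 48 -> 93
RT 15: heading 93 -> 78
RT 90: heading 78 -> 348
RT 144: heading 348 -> 204
Final: pos=(-13.344,-34.202), heading=204, 6 segment(s) drawn

Answer: -13.344 -34.202 204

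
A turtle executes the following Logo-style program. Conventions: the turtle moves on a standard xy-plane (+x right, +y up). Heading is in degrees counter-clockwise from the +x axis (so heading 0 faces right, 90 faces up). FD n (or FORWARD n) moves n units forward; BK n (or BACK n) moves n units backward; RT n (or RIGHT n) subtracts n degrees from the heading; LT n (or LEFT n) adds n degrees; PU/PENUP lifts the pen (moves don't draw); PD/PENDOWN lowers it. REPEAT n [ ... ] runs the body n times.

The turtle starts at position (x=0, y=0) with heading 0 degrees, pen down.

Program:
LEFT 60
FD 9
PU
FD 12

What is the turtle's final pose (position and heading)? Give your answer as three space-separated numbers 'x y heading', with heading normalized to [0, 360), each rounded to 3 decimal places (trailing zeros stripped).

Answer: 10.5 18.187 60

Derivation:
Executing turtle program step by step:
Start: pos=(0,0), heading=0, pen down
LT 60: heading 0 -> 60
FD 9: (0,0) -> (4.5,7.794) [heading=60, draw]
PU: pen up
FD 12: (4.5,7.794) -> (10.5,18.187) [heading=60, move]
Final: pos=(10.5,18.187), heading=60, 1 segment(s) drawn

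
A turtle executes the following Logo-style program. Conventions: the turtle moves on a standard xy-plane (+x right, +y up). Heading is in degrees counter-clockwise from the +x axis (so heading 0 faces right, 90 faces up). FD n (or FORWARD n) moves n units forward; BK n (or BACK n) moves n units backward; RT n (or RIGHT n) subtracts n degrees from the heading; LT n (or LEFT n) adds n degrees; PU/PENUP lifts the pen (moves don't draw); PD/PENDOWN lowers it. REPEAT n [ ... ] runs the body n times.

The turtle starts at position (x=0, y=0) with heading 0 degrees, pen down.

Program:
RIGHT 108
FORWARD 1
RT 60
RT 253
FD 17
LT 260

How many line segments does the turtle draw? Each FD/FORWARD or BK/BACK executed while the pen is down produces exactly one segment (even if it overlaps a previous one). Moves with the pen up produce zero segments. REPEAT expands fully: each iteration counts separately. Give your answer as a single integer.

Executing turtle program step by step:
Start: pos=(0,0), heading=0, pen down
RT 108: heading 0 -> 252
FD 1: (0,0) -> (-0.309,-0.951) [heading=252, draw]
RT 60: heading 252 -> 192
RT 253: heading 192 -> 299
FD 17: (-0.309,-0.951) -> (7.933,-15.82) [heading=299, draw]
LT 260: heading 299 -> 199
Final: pos=(7.933,-15.82), heading=199, 2 segment(s) drawn
Segments drawn: 2

Answer: 2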